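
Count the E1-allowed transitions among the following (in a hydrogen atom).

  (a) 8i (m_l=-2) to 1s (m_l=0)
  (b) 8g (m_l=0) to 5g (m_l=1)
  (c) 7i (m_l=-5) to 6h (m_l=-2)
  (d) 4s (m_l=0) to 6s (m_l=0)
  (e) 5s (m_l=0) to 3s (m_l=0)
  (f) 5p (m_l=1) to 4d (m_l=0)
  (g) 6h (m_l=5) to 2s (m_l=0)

(a) forbidden — Δl = -6 (E1 requires Δl = ±1); Δm_l = +2 (E1 requires Δm_l = 0, ±1)
(b) forbidden — Δl = +0 (E1 requires Δl = ±1)
(c) forbidden — Δm_l = +3 (E1 requires Δm_l = 0, ±1)
(d) forbidden — Δl = +0 (E1 requires Δl = ±1)
(e) forbidden — Δl = +0 (E1 requires Δl = ±1)
(f) allowed
(g) forbidden — Δl = -5 (E1 requires Δl = ±1); Δm_l = -5 (E1 requires Δm_l = 0, ±1)
Total allowed: 1 of 7.

1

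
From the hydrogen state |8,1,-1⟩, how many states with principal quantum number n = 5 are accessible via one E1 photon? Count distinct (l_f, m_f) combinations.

E1 requires Δl = ±1, so l_f ∈ {0, 2}; with 0 ≤ l_f ≤ n_f−1 = 4, the allowed l_f values are {0, 2}.
For l_f = 0: m_f ∈ {m_i−1, m_i, m_i+1} ∩ [−0, 0] = {0} → 1 state.
For l_f = 2: m_f ∈ {m_i−1, m_i, m_i+1} ∩ [−2, 2] = {-2, -1, 0} → 3 states.
Total: 4.

4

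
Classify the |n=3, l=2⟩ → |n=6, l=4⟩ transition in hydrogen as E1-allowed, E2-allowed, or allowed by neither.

E2

Δl = 4 − 2 = +2; l_i + l_f = 6.
E1 (Δl = ±1): not satisfied.
E2 (Δl = 0,±2, l_i+l_f ≥ 2): satisfied.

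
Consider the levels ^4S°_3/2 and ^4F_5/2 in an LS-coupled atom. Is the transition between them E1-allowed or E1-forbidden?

forbidden

Parity must change: odd → even — ✓.
ΔS = 0: S: 3/2 → 3/2 — ✓.
ΔL = 0, ±1 (not L=0↔0): L: 0 → 3, ΔL = +3 — ✗.
ΔJ = 0, ±1 (not J=0↔0): J: 3/2 → 5/2, ΔJ = +1 — ✓.
Rule(s) violated: ΔL.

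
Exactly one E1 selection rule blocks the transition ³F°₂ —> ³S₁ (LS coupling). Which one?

the ΔL = 0, ±1 rule

Parity must change: odd → even — satisfied.
ΔS = 0: S: 1 → 1 — satisfied.
ΔL = 0, ±1 (not L=0↔0): L: 3 → 0, ΔL = -3 — violated.
ΔJ = 0, ±1 (not J=0↔0): J: 2 → 1, ΔJ = -1 — satisfied.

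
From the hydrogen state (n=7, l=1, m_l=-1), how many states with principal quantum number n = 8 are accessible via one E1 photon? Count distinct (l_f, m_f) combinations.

E1 requires Δl = ±1, so l_f ∈ {0, 2}; with 0 ≤ l_f ≤ n_f−1 = 7, the allowed l_f values are {0, 2}.
For l_f = 0: m_f ∈ {m_i−1, m_i, m_i+1} ∩ [−0, 0] = {0} → 1 state.
For l_f = 2: m_f ∈ {m_i−1, m_i, m_i+1} ∩ [−2, 2] = {-2, -1, 0} → 3 states.
Total: 4.

4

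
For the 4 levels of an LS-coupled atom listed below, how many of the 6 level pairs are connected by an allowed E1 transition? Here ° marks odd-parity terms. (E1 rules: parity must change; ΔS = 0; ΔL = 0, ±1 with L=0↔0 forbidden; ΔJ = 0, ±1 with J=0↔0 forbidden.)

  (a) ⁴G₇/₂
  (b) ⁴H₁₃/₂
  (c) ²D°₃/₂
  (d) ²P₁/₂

(a)–(b): forbidden (parity, ΔJ).
(a)–(c): forbidden (ΔS, ΔL, ΔJ).
(a)–(d): forbidden (parity, ΔS, ΔL, ΔJ).
(b)–(c): forbidden (ΔS, ΔL, ΔJ).
(b)–(d): forbidden (parity, ΔS, ΔL, ΔJ).
(c)–(d): allowed.
Allowed pairs: 1 of 6.

1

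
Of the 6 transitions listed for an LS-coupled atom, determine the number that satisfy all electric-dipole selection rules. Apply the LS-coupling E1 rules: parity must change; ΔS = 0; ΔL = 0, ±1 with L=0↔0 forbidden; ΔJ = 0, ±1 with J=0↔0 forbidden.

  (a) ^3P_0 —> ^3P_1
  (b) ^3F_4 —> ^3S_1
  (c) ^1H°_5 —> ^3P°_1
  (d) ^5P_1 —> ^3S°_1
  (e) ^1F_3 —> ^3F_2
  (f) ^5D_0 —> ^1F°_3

(a) forbidden (parity fails)
(b) forbidden (parity, ΔL, ΔJ fail)
(c) forbidden (parity, ΔS, ΔL, ΔJ fail)
(d) forbidden (ΔS fails)
(e) forbidden (parity, ΔS fail)
(f) forbidden (ΔS, ΔJ fail)
Total allowed: 0 of 6.

0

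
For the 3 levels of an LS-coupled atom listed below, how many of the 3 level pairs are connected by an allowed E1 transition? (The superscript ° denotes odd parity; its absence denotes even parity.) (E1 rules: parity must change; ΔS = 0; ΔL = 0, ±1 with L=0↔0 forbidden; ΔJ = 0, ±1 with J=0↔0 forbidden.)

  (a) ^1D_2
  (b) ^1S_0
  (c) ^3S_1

0

(a)–(b): forbidden (parity, ΔL, ΔJ).
(a)–(c): forbidden (parity, ΔS, ΔL).
(b)–(c): forbidden (parity, ΔS, ΔL).
Allowed pairs: 0 of 3.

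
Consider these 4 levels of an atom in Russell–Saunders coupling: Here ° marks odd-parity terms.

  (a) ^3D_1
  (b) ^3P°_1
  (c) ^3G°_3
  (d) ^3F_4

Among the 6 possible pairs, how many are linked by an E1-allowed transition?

2

(a)–(b): allowed.
(a)–(c): forbidden (ΔL, ΔJ).
(a)–(d): forbidden (parity, ΔJ).
(b)–(c): forbidden (parity, ΔL, ΔJ).
(b)–(d): forbidden (ΔL, ΔJ).
(c)–(d): allowed.
Allowed pairs: 2 of 6.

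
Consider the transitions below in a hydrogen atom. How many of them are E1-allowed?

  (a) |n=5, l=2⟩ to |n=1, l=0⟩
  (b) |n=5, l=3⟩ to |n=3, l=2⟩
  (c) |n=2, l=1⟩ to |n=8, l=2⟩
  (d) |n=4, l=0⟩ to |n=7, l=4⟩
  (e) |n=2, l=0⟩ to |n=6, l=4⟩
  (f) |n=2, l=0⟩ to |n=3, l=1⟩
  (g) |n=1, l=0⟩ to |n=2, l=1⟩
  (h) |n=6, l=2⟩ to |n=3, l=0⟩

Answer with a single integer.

4

(a) forbidden — Δl = -2 (E1 requires Δl = ±1)
(b) allowed
(c) allowed
(d) forbidden — Δl = +4 (E1 requires Δl = ±1)
(e) forbidden — Δl = +4 (E1 requires Δl = ±1)
(f) allowed
(g) allowed
(h) forbidden — Δl = -2 (E1 requires Δl = ±1)
Total allowed: 4 of 8.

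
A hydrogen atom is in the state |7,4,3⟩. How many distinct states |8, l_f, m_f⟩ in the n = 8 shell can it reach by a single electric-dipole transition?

5

E1 requires Δl = ±1, so l_f ∈ {3, 5}; with 0 ≤ l_f ≤ n_f−1 = 7, the allowed l_f values are {3, 5}.
For l_f = 3: m_f ∈ {m_i−1, m_i, m_i+1} ∩ [−3, 3] = {2, 3} → 2 states.
For l_f = 5: m_f ∈ {m_i−1, m_i, m_i+1} ∩ [−5, 5] = {2, 3, 4} → 3 states.
Total: 5.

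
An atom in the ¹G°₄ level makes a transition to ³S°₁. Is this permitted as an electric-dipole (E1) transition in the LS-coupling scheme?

forbidden

Reading off the term symbols: S 0→1, L 4→0, J 4→1, parity odd→odd.
Parity must change: odd → odd — violated.
ΔJ = 0, ±1 (not J=0↔0): J: 4 → 1, ΔJ = -3 — violated.
ΔL = 0, ±1 (not L=0↔0): L: 4 → 0, ΔL = -4 — violated.
ΔS = 0: S: 0 → 1 — violated.
Rule(s) violated: parity, ΔS, ΔL, ΔJ.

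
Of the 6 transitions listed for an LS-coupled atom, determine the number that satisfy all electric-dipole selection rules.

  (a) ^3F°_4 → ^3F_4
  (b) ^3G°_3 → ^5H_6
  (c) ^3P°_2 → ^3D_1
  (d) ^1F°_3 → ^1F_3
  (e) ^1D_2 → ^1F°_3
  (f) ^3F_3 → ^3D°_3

5

(a) allowed
(b) forbidden (ΔS, ΔJ fail)
(c) allowed
(d) allowed
(e) allowed
(f) allowed
Total allowed: 5 of 6.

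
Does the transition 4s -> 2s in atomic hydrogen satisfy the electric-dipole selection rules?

Δl = 0 − 0 = +0; the E1 rule Δl = ±1 is violated.
The transition is electric-dipole forbidden.

forbidden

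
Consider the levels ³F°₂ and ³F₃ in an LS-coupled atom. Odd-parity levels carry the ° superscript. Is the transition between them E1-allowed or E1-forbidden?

Parity must change: odd → even — ok.
ΔS = 0: S: 1 → 1 — ok.
ΔL = 0, ±1 (not L=0↔0): L: 3 → 3, ΔL = +0 — ok.
ΔJ = 0, ±1 (not J=0↔0): J: 2 → 3, ΔJ = +1 — ok.
All four E1 rules are satisfied.

allowed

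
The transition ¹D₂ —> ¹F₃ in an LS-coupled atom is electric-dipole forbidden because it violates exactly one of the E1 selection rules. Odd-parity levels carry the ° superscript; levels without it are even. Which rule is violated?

parity

Reading off the term symbols: S 0→0, L 2→3, J 2→3, parity even→even.
ΔS = 0: S: 0 → 0 — passes.
ΔJ = 0, ±1 (not J=0↔0): J: 2 → 3, ΔJ = +1 — passes.
ΔL = 0, ±1 (not L=0↔0): L: 2 → 3, ΔL = +1 — passes.
Parity must change: even → even — fails.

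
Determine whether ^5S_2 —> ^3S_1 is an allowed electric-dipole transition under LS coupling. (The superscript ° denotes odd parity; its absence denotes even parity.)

Reading off the term symbols: S 2→1, L 0→0, J 2→1, parity even→even.
ΔL = 0, ±1 (not L=0↔0): L: 0 → 0, ΔL = +0 — fails.
ΔS = 0: S: 2 → 1 — fails.
ΔJ = 0, ±1 (not J=0↔0): J: 2 → 1, ΔJ = -1 — passes.
Parity must change: even → even — fails.
Rule(s) violated: parity, ΔS, ΔL.

forbidden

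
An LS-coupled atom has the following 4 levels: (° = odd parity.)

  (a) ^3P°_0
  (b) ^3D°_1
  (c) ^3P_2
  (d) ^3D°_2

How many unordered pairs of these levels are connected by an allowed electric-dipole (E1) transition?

2

(a)–(b): forbidden (parity).
(a)–(c): forbidden (ΔJ).
(a)–(d): forbidden (parity, ΔJ).
(b)–(c): allowed.
(b)–(d): forbidden (parity).
(c)–(d): allowed.
Allowed pairs: 2 of 6.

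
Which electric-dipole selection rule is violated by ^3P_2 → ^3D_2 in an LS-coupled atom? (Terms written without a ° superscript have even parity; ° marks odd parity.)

parity

Parity must change: even → even — fails.
ΔS = 0: S: 1 → 1 — passes.
ΔL = 0, ±1 (not L=0↔0): L: 1 → 2, ΔL = +1 — passes.
ΔJ = 0, ±1 (not J=0↔0): J: 2 → 2, ΔJ = +0 — passes.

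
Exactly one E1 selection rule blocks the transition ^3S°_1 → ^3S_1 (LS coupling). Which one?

the L=0 ↔ L=0 exclusion

Reading off the term symbols: S 1→1, L 0→0, J 1→1, parity odd→even.
Parity must change: odd → even — passes.
ΔS = 0: S: 1 → 1 — passes.
ΔL = 0, ±1 (not L=0↔0): L: 0 → 0, ΔL = +0 — fails.
ΔJ = 0, ±1 (not J=0↔0): J: 1 → 1, ΔJ = +0 — passes.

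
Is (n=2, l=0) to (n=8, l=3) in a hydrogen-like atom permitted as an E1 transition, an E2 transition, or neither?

neither

Δl = 3 − 0 = +3; l_i + l_f = 3.
E1 (Δl = ±1): not satisfied.
E2 (Δl = 0,±2, l_i+l_f ≥ 2): not satisfied.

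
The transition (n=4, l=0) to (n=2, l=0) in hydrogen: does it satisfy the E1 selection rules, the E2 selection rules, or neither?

Δl = 0 − 0 = +0; l_i + l_f = 0.
E1 (Δl = ±1): not satisfied.
E2 (Δl = 0,±2, l_i+l_f ≥ 2): not satisfied.

neither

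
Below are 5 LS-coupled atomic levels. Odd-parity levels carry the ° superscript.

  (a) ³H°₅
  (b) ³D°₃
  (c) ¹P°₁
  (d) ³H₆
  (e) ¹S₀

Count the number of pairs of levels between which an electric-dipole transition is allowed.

2

(a)–(b): forbidden (parity, ΔL, ΔJ).
(a)–(c): forbidden (parity, ΔS, ΔL, ΔJ).
(a)–(d): allowed.
(a)–(e): forbidden (ΔS, ΔL, ΔJ).
(b)–(c): forbidden (parity, ΔS, ΔJ).
(b)–(d): forbidden (ΔL, ΔJ).
(b)–(e): forbidden (ΔS, ΔL, ΔJ).
(c)–(d): forbidden (ΔS, ΔL, ΔJ).
(c)–(e): allowed.
(d)–(e): forbidden (parity, ΔS, ΔL, ΔJ).
Allowed pairs: 2 of 10.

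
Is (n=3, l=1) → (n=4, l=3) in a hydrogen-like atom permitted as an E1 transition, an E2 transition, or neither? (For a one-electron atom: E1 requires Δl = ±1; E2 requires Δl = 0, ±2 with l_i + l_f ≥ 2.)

Δl = 3 − 1 = +2; l_i + l_f = 4.
E1 (Δl = ±1): not satisfied.
E2 (Δl = 0,±2, l_i+l_f ≥ 2): satisfied.

E2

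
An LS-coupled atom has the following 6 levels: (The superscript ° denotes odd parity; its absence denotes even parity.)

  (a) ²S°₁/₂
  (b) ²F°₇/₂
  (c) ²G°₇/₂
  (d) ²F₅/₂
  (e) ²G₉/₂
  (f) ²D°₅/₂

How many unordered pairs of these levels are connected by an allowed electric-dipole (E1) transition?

(a)–(b): forbidden (parity, ΔL, ΔJ).
(a)–(c): forbidden (parity, ΔL, ΔJ).
(a)–(d): forbidden (ΔL, ΔJ).
(a)–(e): forbidden (ΔL, ΔJ).
(a)–(f): forbidden (parity, ΔL, ΔJ).
(b)–(c): forbidden (parity).
(b)–(d): allowed.
(b)–(e): allowed.
(b)–(f): forbidden (parity).
(c)–(d): allowed.
(c)–(e): allowed.
(c)–(f): forbidden (parity, ΔL).
(d)–(e): forbidden (parity, ΔJ).
(d)–(f): allowed.
(e)–(f): forbidden (ΔL, ΔJ).
Allowed pairs: 5 of 15.

5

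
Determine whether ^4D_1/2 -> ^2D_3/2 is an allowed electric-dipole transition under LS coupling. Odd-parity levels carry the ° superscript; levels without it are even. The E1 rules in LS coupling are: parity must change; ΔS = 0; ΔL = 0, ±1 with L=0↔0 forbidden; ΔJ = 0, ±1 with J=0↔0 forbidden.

ΔL = 0, ±1 (not L=0↔0): L: 2 → 2, ΔL = +0 — ok.
ΔS = 0: S: 3/2 → 1/2 — fails.
Parity must change: even → even — fails.
ΔJ = 0, ±1 (not J=0↔0): J: 1/2 → 3/2, ΔJ = +1 — ok.
Rule(s) violated: parity, ΔS.

forbidden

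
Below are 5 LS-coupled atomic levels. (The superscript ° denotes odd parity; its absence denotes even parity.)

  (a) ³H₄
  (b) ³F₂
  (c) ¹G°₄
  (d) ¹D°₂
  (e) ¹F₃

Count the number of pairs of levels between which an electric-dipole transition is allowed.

(a)–(b): forbidden (parity, ΔL, ΔJ).
(a)–(c): forbidden (ΔS).
(a)–(d): forbidden (ΔS, ΔL, ΔJ).
(a)–(e): forbidden (parity, ΔS, ΔL).
(b)–(c): forbidden (ΔS, ΔJ).
(b)–(d): forbidden (ΔS).
(b)–(e): forbidden (parity, ΔS).
(c)–(d): forbidden (parity, ΔL, ΔJ).
(c)–(e): allowed.
(d)–(e): allowed.
Allowed pairs: 2 of 10.

2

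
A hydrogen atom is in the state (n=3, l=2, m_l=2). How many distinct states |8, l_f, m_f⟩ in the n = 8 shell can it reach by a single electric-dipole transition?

E1 requires Δl = ±1, so l_f ∈ {1, 3}; with 0 ≤ l_f ≤ n_f−1 = 7, the allowed l_f values are {1, 3}.
For l_f = 1: m_f ∈ {m_i−1, m_i, m_i+1} ∩ [−1, 1] = {1} → 1 state.
For l_f = 3: m_f ∈ {m_i−1, m_i, m_i+1} ∩ [−3, 3] = {1, 2, 3} → 3 states.
Total: 4.

4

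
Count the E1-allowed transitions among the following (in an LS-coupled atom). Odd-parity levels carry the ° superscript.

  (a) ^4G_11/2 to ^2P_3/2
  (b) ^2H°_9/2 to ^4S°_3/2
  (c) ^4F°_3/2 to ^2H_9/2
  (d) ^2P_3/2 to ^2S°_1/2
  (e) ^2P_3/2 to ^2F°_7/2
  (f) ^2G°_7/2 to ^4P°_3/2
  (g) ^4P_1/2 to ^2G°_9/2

(a) forbidden (parity, ΔS, ΔL, ΔJ fail)
(b) forbidden (parity, ΔS, ΔL, ΔJ fail)
(c) forbidden (ΔS, ΔL, ΔJ fail)
(d) allowed
(e) forbidden (ΔL, ΔJ fail)
(f) forbidden (parity, ΔS, ΔL, ΔJ fail)
(g) forbidden (ΔS, ΔL, ΔJ fail)
Total allowed: 1 of 7.

1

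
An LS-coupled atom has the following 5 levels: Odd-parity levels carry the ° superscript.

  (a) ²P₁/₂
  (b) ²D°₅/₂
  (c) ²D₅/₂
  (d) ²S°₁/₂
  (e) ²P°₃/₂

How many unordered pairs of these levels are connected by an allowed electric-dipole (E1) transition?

4

(a)–(b): forbidden (ΔJ).
(a)–(c): forbidden (parity, ΔJ).
(a)–(d): allowed.
(a)–(e): allowed.
(b)–(c): allowed.
(b)–(d): forbidden (parity, ΔL, ΔJ).
(b)–(e): forbidden (parity).
(c)–(d): forbidden (ΔL, ΔJ).
(c)–(e): allowed.
(d)–(e): forbidden (parity).
Allowed pairs: 4 of 10.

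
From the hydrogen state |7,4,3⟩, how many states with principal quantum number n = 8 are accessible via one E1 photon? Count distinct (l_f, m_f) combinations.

5

E1 requires Δl = ±1, so l_f ∈ {3, 5}; with 0 ≤ l_f ≤ n_f−1 = 7, the allowed l_f values are {3, 5}.
For l_f = 3: m_f ∈ {m_i−1, m_i, m_i+1} ∩ [−3, 3] = {2, 3} → 2 states.
For l_f = 5: m_f ∈ {m_i−1, m_i, m_i+1} ∩ [−5, 5] = {2, 3, 4} → 3 states.
Total: 5.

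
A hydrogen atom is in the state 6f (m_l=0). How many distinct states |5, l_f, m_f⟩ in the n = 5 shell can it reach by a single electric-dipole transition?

E1 requires Δl = ±1, so l_f ∈ {2, 4}; with 0 ≤ l_f ≤ n_f−1 = 4, the allowed l_f values are {2, 4}.
For l_f = 2: m_f ∈ {m_i−1, m_i, m_i+1} ∩ [−2, 2] = {-1, 0, 1} → 3 states.
For l_f = 4: m_f ∈ {m_i−1, m_i, m_i+1} ∩ [−4, 4] = {-1, 0, 1} → 3 states.
Total: 6.

6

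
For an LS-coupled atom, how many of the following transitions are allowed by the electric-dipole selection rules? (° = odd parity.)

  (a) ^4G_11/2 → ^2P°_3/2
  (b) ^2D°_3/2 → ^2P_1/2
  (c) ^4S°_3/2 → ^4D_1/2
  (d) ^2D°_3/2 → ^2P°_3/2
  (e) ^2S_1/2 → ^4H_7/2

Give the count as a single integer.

1

(a) forbidden (ΔS, ΔL, ΔJ fail)
(b) allowed
(c) forbidden (ΔL fails)
(d) forbidden (parity fails)
(e) forbidden (parity, ΔS, ΔL, ΔJ fail)
Total allowed: 1 of 5.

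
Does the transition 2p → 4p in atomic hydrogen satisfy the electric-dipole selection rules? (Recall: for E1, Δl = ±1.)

forbidden

l: 1 → 1 (Δl = +0). Δl = ±1 violated.
The transition is electric-dipole forbidden.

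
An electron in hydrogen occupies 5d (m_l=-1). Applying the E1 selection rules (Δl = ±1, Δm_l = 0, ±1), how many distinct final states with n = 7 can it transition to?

5

E1 requires Δl = ±1, so l_f ∈ {1, 3}; with 0 ≤ l_f ≤ n_f−1 = 6, the allowed l_f values are {1, 3}.
For l_f = 1: m_f ∈ {m_i−1, m_i, m_i+1} ∩ [−1, 1] = {-1, 0} → 2 states.
For l_f = 3: m_f ∈ {m_i−1, m_i, m_i+1} ∩ [−3, 3] = {-2, -1, 0} → 3 states.
Total: 5.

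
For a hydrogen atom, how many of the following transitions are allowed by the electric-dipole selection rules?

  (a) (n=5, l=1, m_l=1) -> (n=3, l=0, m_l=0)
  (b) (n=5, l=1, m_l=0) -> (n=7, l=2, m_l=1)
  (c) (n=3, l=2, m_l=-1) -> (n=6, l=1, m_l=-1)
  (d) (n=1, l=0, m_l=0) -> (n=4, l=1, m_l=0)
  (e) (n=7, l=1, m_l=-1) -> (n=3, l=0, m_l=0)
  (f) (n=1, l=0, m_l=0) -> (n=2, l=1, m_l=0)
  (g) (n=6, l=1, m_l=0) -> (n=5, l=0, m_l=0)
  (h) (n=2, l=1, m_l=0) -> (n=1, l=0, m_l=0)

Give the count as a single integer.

8

(a) allowed
(b) allowed
(c) allowed
(d) allowed
(e) allowed
(f) allowed
(g) allowed
(h) allowed
Total allowed: 8 of 8.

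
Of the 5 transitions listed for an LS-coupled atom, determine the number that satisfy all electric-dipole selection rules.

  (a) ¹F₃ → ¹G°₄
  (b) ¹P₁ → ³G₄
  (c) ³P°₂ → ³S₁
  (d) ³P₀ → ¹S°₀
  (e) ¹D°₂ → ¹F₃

3

(a) allowed
(b) forbidden (parity, ΔS, ΔL, ΔJ fail)
(c) allowed
(d) forbidden (ΔS, ΔJ fail)
(e) allowed
Total allowed: 3 of 5.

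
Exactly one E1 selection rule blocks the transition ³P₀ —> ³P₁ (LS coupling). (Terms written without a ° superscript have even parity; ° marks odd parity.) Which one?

parity

Reading off the term symbols: S 1→1, L 1→1, J 0→1, parity even→even.
Parity must change: even → even — fails.
ΔS = 0: S: 1 → 1 — passes.
ΔL = 0, ±1 (not L=0↔0): L: 1 → 1, ΔL = +0 — passes.
ΔJ = 0, ±1 (not J=0↔0): J: 0 → 1, ΔJ = +1 — passes.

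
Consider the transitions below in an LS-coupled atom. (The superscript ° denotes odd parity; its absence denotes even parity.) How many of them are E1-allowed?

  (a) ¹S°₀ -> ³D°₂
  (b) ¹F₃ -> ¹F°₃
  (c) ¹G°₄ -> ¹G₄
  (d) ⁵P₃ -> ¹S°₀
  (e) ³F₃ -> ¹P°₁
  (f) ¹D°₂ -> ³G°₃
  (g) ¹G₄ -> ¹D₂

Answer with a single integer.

(a) forbidden (parity, ΔS, ΔL, ΔJ fail)
(b) allowed
(c) allowed
(d) forbidden (ΔS, ΔJ fail)
(e) forbidden (ΔS, ΔL, ΔJ fail)
(f) forbidden (parity, ΔS, ΔL fail)
(g) forbidden (parity, ΔL, ΔJ fail)
Total allowed: 2 of 7.

2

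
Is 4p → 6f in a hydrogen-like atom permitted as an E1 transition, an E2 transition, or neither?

Δl = 3 − 1 = +2; l_i + l_f = 4.
E1 (Δl = ±1): not satisfied.
E2 (Δl = 0,±2, l_i+l_f ≥ 2): satisfied.

E2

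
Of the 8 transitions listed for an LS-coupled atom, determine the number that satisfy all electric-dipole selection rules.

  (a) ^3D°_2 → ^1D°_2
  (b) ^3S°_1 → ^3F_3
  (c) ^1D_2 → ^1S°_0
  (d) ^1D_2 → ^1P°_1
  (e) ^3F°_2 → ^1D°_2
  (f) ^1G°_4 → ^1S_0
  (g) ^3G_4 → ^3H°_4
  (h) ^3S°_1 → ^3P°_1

2

(a) forbidden (parity, ΔS fail)
(b) forbidden (ΔL, ΔJ fail)
(c) forbidden (ΔL, ΔJ fail)
(d) allowed
(e) forbidden (parity, ΔS fail)
(f) forbidden (ΔL, ΔJ fail)
(g) allowed
(h) forbidden (parity fails)
Total allowed: 2 of 8.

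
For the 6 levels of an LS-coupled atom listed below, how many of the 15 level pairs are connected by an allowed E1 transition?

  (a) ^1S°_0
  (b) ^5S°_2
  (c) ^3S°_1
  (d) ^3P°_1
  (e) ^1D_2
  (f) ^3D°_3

(a)–(b): forbidden (parity, ΔS, ΔL, ΔJ).
(a)–(c): forbidden (parity, ΔS, ΔL).
(a)–(d): forbidden (parity, ΔS).
(a)–(e): forbidden (ΔL, ΔJ).
(a)–(f): forbidden (parity, ΔS, ΔL, ΔJ).
(b)–(c): forbidden (parity, ΔS, ΔL).
(b)–(d): forbidden (parity, ΔS).
(b)–(e): forbidden (ΔS, ΔL).
(b)–(f): forbidden (parity, ΔS, ΔL).
(c)–(d): forbidden (parity).
(c)–(e): forbidden (ΔS, ΔL).
(c)–(f): forbidden (parity, ΔL, ΔJ).
(d)–(e): forbidden (ΔS).
(d)–(f): forbidden (parity, ΔJ).
(e)–(f): forbidden (ΔS).
Allowed pairs: 0 of 15.

0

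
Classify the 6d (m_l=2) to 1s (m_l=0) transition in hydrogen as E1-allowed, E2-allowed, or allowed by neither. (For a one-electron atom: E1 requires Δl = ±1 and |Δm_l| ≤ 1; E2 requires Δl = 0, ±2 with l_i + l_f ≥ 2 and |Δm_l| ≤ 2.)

E2

Δl = 0 − 2 = -2; l_i + l_f = 2.
Δm_l = -2.
E1 (Δl = ±1, |Δm_l| ≤ 1): not satisfied.
E2 (Δl = 0,±2, l_i+l_f ≥ 2, |Δm_l| ≤ 2): satisfied.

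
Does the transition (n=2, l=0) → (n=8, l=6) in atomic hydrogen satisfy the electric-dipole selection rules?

Δl = 6 − 0 = +6; the E1 rule Δl = ±1 is fails.
The transition is electric-dipole forbidden.

forbidden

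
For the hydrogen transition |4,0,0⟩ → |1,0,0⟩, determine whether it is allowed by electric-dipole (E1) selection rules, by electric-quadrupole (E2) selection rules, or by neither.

Δl = 0 − 0 = +0; l_i + l_f = 0.
Δm_l = +0.
E1 (Δl = ±1, |Δm_l| ≤ 1): not satisfied.
E2 (Δl = 0,±2, l_i+l_f ≥ 2, |Δm_l| ≤ 2): not satisfied.

neither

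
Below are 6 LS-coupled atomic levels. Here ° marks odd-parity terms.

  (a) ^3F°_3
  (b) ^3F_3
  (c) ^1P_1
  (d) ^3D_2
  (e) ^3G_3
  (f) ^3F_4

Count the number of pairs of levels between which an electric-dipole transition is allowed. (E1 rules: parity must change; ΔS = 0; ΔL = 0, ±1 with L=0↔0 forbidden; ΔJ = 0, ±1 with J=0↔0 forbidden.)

(a)–(b): allowed.
(a)–(c): forbidden (ΔS, ΔL, ΔJ).
(a)–(d): allowed.
(a)–(e): allowed.
(a)–(f): allowed.
(b)–(c): forbidden (parity, ΔS, ΔL, ΔJ).
(b)–(d): forbidden (parity).
(b)–(e): forbidden (parity).
(b)–(f): forbidden (parity).
(c)–(d): forbidden (parity, ΔS).
(c)–(e): forbidden (parity, ΔS, ΔL, ΔJ).
(c)–(f): forbidden (parity, ΔS, ΔL, ΔJ).
(d)–(e): forbidden (parity, ΔL).
(d)–(f): forbidden (parity, ΔJ).
(e)–(f): forbidden (parity).
Allowed pairs: 4 of 15.

4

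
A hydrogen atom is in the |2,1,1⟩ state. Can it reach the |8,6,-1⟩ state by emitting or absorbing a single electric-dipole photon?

l: 1 → 6 (Δl = +5). Δl = ±1 violated.
m_l: 1 → -1 (Δm_l = -2). |Δm_l| ≤ 1 violated.
The transition is electric-dipole forbidden.

forbidden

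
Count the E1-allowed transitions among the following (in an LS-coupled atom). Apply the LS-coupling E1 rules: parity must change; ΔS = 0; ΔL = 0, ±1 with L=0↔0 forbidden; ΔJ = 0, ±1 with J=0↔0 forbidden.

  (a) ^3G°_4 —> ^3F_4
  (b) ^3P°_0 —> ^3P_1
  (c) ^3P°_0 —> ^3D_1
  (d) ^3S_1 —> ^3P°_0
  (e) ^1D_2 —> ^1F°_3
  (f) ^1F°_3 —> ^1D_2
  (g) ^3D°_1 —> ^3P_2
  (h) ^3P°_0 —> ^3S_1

8

(a) allowed
(b) allowed
(c) allowed
(d) allowed
(e) allowed
(f) allowed
(g) allowed
(h) allowed
Total allowed: 8 of 8.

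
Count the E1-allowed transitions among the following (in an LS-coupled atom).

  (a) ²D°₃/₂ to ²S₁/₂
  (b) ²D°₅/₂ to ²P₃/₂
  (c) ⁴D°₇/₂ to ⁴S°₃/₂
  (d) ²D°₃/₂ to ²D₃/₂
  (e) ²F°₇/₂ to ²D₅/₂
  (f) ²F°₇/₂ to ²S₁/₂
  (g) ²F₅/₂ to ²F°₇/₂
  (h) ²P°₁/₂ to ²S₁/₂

5

(a) forbidden (ΔL fails)
(b) allowed
(c) forbidden (parity, ΔL, ΔJ fail)
(d) allowed
(e) allowed
(f) forbidden (ΔL, ΔJ fail)
(g) allowed
(h) allowed
Total allowed: 5 of 8.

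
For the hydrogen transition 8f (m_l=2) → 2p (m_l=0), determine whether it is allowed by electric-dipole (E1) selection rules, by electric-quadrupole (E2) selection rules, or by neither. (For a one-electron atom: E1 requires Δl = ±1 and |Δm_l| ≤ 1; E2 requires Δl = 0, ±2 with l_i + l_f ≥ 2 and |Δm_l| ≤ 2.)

Δl = 1 − 3 = -2; l_i + l_f = 4.
Δm_l = -2.
E1 (Δl = ±1, |Δm_l| ≤ 1): not satisfied.
E2 (Δl = 0,±2, l_i+l_f ≥ 2, |Δm_l| ≤ 2): satisfied.

E2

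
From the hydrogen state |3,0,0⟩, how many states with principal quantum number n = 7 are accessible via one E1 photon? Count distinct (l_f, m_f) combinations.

E1 requires Δl = ±1, so l_f ∈ {-1, 1}; with 0 ≤ l_f ≤ n_f−1 = 6, the allowed l_f values are {1}.
For l_f = 1: m_f ∈ {m_i−1, m_i, m_i+1} ∩ [−1, 1] = {-1, 0, 1} → 3 states.
Total: 3.

3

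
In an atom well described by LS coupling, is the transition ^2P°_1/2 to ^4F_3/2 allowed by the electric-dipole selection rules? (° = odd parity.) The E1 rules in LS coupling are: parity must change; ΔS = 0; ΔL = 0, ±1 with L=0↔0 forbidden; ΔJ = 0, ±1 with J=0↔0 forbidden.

Reading off the term symbols: S 1/2→3/2, L 1→3, J 1/2→3/2, parity odd→even.
Parity must change: odd → even — ✓.
ΔS = 0: S: 1/2 → 3/2 — ✗.
ΔL = 0, ±1 (not L=0↔0): L: 1 → 3, ΔL = +2 — ✗.
ΔJ = 0, ±1 (not J=0↔0): J: 1/2 → 3/2, ΔJ = +1 — ✓.
Rule(s) violated: ΔS, ΔL.

forbidden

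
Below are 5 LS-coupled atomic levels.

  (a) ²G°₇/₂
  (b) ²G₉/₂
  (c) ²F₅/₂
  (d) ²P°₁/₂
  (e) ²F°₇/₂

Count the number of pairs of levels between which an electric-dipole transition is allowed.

(a)–(b): allowed.
(a)–(c): allowed.
(a)–(d): forbidden (parity, ΔL, ΔJ).
(a)–(e): forbidden (parity).
(b)–(c): forbidden (parity, ΔJ).
(b)–(d): forbidden (ΔL, ΔJ).
(b)–(e): allowed.
(c)–(d): forbidden (ΔL, ΔJ).
(c)–(e): allowed.
(d)–(e): forbidden (parity, ΔL, ΔJ).
Allowed pairs: 4 of 10.

4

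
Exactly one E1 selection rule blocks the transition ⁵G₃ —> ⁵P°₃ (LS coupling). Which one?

Reading off the term symbols: S 2→2, L 4→1, J 3→3, parity even→odd.
ΔJ = 0, ±1 (not J=0↔0): J: 3 → 3, ΔJ = +0 — ok.
Parity must change: even → odd — ok.
ΔS = 0: S: 2 → 2 — ok.
ΔL = 0, ±1 (not L=0↔0): L: 4 → 1, ΔL = -3 — fails.

the ΔL = 0, ±1 rule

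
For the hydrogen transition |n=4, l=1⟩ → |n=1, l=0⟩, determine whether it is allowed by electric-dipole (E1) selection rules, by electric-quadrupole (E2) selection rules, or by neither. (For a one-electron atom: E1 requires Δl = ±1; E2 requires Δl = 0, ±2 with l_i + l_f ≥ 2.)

E1

Δl = 0 − 1 = -1; l_i + l_f = 1.
E1 (Δl = ±1): satisfied.
E2 (Δl = 0,±2, l_i+l_f ≥ 2): not satisfied.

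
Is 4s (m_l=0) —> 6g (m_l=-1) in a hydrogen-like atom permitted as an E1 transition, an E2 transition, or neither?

neither

Δl = 4 − 0 = +4; l_i + l_f = 4.
Δm_l = -1.
E1 (Δl = ±1, |Δm_l| ≤ 1): not satisfied.
E2 (Δl = 0,±2, l_i+l_f ≥ 2, |Δm_l| ≤ 2): not satisfied.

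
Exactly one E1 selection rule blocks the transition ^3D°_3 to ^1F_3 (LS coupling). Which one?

the ΔS = 0 rule

ΔL = 0, ±1 (not L=0↔0): L: 2 → 3, ΔL = +1 — satisfied.
ΔS = 0: S: 1 → 0 — violated.
Parity must change: odd → even — satisfied.
ΔJ = 0, ±1 (not J=0↔0): J: 3 → 3, ΔJ = +0 — satisfied.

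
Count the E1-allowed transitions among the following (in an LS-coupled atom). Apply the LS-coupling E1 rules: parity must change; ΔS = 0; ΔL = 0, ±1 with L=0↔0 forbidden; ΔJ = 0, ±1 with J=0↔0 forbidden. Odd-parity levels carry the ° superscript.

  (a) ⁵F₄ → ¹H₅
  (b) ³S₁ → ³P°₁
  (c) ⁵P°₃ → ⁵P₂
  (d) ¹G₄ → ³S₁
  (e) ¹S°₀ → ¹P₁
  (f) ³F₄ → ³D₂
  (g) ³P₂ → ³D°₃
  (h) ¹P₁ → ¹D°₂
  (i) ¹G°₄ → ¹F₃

6

(a) forbidden (parity, ΔS, ΔL fail)
(b) allowed
(c) allowed
(d) forbidden (parity, ΔS, ΔL, ΔJ fail)
(e) allowed
(f) forbidden (parity, ΔJ fail)
(g) allowed
(h) allowed
(i) allowed
Total allowed: 6 of 9.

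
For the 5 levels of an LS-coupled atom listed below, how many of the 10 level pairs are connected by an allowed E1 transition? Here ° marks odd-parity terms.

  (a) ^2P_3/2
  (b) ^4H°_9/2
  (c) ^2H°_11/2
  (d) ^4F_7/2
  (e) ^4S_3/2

0

(a)–(b): forbidden (ΔS, ΔL, ΔJ).
(a)–(c): forbidden (ΔL, ΔJ).
(a)–(d): forbidden (parity, ΔS, ΔL, ΔJ).
(a)–(e): forbidden (parity, ΔS).
(b)–(c): forbidden (parity, ΔS).
(b)–(d): forbidden (ΔL).
(b)–(e): forbidden (ΔL, ΔJ).
(c)–(d): forbidden (ΔS, ΔL, ΔJ).
(c)–(e): forbidden (ΔS, ΔL, ΔJ).
(d)–(e): forbidden (parity, ΔL, ΔJ).
Allowed pairs: 0 of 10.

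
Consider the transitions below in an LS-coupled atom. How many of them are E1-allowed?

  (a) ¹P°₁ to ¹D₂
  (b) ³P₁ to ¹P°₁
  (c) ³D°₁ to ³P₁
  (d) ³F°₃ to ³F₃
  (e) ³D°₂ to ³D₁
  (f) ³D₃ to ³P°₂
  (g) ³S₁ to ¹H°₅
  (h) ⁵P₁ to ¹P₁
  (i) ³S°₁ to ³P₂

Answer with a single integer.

(a) allowed
(b) forbidden (ΔS fails)
(c) allowed
(d) allowed
(e) allowed
(f) allowed
(g) forbidden (ΔS, ΔL, ΔJ fail)
(h) forbidden (parity, ΔS fail)
(i) allowed
Total allowed: 6 of 9.

6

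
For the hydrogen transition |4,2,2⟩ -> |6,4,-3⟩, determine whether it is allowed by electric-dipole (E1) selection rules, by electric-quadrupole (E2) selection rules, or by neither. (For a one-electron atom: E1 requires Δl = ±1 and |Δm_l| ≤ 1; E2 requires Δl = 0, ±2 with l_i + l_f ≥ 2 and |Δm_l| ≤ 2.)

neither

Δl = 4 − 2 = +2; l_i + l_f = 6.
Δm_l = -5.
E1 (Δl = ±1, |Δm_l| ≤ 1): not satisfied.
E2 (Δl = 0,±2, l_i+l_f ≥ 2, |Δm_l| ≤ 2): not satisfied.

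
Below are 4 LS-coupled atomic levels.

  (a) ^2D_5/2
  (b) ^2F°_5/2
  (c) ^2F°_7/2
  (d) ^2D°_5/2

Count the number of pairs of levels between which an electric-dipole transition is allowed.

(a)–(b): allowed.
(a)–(c): allowed.
(a)–(d): allowed.
(b)–(c): forbidden (parity).
(b)–(d): forbidden (parity).
(c)–(d): forbidden (parity).
Allowed pairs: 3 of 6.

3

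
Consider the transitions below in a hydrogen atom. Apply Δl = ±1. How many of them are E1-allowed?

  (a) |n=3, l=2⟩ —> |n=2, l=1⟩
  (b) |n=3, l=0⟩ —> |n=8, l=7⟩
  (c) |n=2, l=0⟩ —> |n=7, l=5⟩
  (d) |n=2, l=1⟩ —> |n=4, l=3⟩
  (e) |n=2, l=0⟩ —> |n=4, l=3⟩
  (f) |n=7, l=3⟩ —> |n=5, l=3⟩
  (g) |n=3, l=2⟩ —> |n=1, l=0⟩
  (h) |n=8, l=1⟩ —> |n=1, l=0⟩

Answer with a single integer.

(a) allowed
(b) forbidden — Δl = +7 (E1 requires Δl = ±1)
(c) forbidden — Δl = +5 (E1 requires Δl = ±1)
(d) forbidden — Δl = +2 (E1 requires Δl = ±1)
(e) forbidden — Δl = +3 (E1 requires Δl = ±1)
(f) forbidden — Δl = +0 (E1 requires Δl = ±1)
(g) forbidden — Δl = -2 (E1 requires Δl = ±1)
(h) allowed
Total allowed: 2 of 8.

2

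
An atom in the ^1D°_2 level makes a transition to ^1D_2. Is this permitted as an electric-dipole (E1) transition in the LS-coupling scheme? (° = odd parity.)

allowed

Reading off the term symbols: S 0→0, L 2→2, J 2→2, parity odd→even.
Parity must change: odd → even — ok.
ΔS = 0: S: 0 → 0 — ok.
ΔL = 0, ±1 (not L=0↔0): L: 2 → 2, ΔL = +0 — ok.
ΔJ = 0, ±1 (not J=0↔0): J: 2 → 2, ΔJ = +0 — ok.
All four E1 rules are satisfied.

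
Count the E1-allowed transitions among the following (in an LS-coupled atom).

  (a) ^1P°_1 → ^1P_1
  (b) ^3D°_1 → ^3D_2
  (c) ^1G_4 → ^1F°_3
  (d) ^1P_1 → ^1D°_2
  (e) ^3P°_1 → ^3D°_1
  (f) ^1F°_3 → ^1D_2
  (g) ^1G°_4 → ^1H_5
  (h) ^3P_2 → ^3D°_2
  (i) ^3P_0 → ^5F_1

(a) allowed
(b) allowed
(c) allowed
(d) allowed
(e) forbidden (parity fails)
(f) allowed
(g) allowed
(h) allowed
(i) forbidden (parity, ΔS, ΔL fail)
Total allowed: 7 of 9.

7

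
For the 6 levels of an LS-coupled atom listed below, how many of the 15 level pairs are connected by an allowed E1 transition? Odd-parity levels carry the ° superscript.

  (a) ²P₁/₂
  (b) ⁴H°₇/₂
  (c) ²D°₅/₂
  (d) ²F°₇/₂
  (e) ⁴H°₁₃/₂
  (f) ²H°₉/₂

(a)–(b): forbidden (ΔS, ΔL, ΔJ).
(a)–(c): forbidden (ΔJ).
(a)–(d): forbidden (ΔL, ΔJ).
(a)–(e): forbidden (ΔS, ΔL, ΔJ).
(a)–(f): forbidden (ΔL, ΔJ).
(b)–(c): forbidden (parity, ΔS, ΔL).
(b)–(d): forbidden (parity, ΔS, ΔL).
(b)–(e): forbidden (parity, ΔJ).
(b)–(f): forbidden (parity, ΔS).
(c)–(d): forbidden (parity).
(c)–(e): forbidden (parity, ΔS, ΔL, ΔJ).
(c)–(f): forbidden (parity, ΔL, ΔJ).
(d)–(e): forbidden (parity, ΔS, ΔL, ΔJ).
(d)–(f): forbidden (parity, ΔL).
(e)–(f): forbidden (parity, ΔS, ΔJ).
Allowed pairs: 0 of 15.

0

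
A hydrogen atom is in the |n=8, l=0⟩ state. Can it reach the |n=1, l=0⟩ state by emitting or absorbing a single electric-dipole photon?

forbidden

l: 0 → 0 (Δl = +0). Δl = ±1 fails.
The transition is electric-dipole forbidden.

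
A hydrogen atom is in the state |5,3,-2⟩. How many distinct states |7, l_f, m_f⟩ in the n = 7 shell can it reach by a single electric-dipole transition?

5

E1 requires Δl = ±1, so l_f ∈ {2, 4}; with 0 ≤ l_f ≤ n_f−1 = 6, the allowed l_f values are {2, 4}.
For l_f = 2: m_f ∈ {m_i−1, m_i, m_i+1} ∩ [−2, 2] = {-2, -1} → 2 states.
For l_f = 4: m_f ∈ {m_i−1, m_i, m_i+1} ∩ [−4, 4] = {-3, -2, -1} → 3 states.
Total: 5.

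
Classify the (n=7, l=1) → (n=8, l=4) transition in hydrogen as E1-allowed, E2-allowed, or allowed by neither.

Δl = 4 − 1 = +3; l_i + l_f = 5.
E1 (Δl = ±1): not satisfied.
E2 (Δl = 0,±2, l_i+l_f ≥ 2): not satisfied.

neither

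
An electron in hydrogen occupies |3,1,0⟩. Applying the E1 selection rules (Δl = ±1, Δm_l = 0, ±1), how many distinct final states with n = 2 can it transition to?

E1 requires Δl = ±1, so l_f ∈ {0, 2}; with 0 ≤ l_f ≤ n_f−1 = 1, the allowed l_f values are {0}.
For l_f = 0: m_f ∈ {m_i−1, m_i, m_i+1} ∩ [−0, 0] = {0} → 1 state.
Total: 1.

1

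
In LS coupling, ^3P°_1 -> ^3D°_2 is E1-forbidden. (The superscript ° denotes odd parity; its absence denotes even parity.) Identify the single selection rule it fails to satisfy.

parity

ΔS = 0: S: 1 → 1 — passes.
ΔL = 0, ±1 (not L=0↔0): L: 1 → 2, ΔL = +1 — passes.
ΔJ = 0, ±1 (not J=0↔0): J: 1 → 2, ΔJ = +1 — passes.
Parity must change: odd → odd — fails.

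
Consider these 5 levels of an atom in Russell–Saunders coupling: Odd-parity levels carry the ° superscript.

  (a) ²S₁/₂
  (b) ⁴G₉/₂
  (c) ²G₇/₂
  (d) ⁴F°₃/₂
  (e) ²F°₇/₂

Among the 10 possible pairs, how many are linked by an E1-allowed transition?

1

(a)–(b): forbidden (parity, ΔS, ΔL, ΔJ).
(a)–(c): forbidden (parity, ΔL, ΔJ).
(a)–(d): forbidden (ΔS, ΔL).
(a)–(e): forbidden (ΔL, ΔJ).
(b)–(c): forbidden (parity, ΔS).
(b)–(d): forbidden (ΔJ).
(b)–(e): forbidden (ΔS).
(c)–(d): forbidden (ΔS, ΔJ).
(c)–(e): allowed.
(d)–(e): forbidden (parity, ΔS, ΔJ).
Allowed pairs: 1 of 10.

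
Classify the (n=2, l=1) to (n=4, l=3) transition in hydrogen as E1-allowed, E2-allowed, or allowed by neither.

Δl = 3 − 1 = +2; l_i + l_f = 4.
E1 (Δl = ±1): not satisfied.
E2 (Δl = 0,±2, l_i+l_f ≥ 2): satisfied.

E2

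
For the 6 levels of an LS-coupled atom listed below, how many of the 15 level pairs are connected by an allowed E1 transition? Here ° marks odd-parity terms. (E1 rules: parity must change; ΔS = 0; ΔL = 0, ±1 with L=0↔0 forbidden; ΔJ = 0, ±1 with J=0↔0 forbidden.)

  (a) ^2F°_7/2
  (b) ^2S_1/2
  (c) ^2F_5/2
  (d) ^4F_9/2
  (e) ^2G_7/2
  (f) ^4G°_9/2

(a)–(b): forbidden (ΔL, ΔJ).
(a)–(c): allowed.
(a)–(d): forbidden (ΔS).
(a)–(e): allowed.
(a)–(f): forbidden (parity, ΔS).
(b)–(c): forbidden (parity, ΔL, ΔJ).
(b)–(d): forbidden (parity, ΔS, ΔL, ΔJ).
(b)–(e): forbidden (parity, ΔL, ΔJ).
(b)–(f): forbidden (ΔS, ΔL, ΔJ).
(c)–(d): forbidden (parity, ΔS, ΔJ).
(c)–(e): forbidden (parity).
(c)–(f): forbidden (ΔS, ΔJ).
(d)–(e): forbidden (parity, ΔS).
(d)–(f): allowed.
(e)–(f): forbidden (ΔS).
Allowed pairs: 3 of 15.

3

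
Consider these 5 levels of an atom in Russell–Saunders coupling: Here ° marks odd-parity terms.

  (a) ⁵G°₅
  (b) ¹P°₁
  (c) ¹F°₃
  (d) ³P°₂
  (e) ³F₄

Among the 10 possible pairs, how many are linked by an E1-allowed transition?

(a)–(b): forbidden (parity, ΔS, ΔL, ΔJ).
(a)–(c): forbidden (parity, ΔS, ΔJ).
(a)–(d): forbidden (parity, ΔS, ΔL, ΔJ).
(a)–(e): forbidden (ΔS).
(b)–(c): forbidden (parity, ΔL, ΔJ).
(b)–(d): forbidden (parity, ΔS).
(b)–(e): forbidden (ΔS, ΔL, ΔJ).
(c)–(d): forbidden (parity, ΔS, ΔL).
(c)–(e): forbidden (ΔS).
(d)–(e): forbidden (ΔL, ΔJ).
Allowed pairs: 0 of 10.

0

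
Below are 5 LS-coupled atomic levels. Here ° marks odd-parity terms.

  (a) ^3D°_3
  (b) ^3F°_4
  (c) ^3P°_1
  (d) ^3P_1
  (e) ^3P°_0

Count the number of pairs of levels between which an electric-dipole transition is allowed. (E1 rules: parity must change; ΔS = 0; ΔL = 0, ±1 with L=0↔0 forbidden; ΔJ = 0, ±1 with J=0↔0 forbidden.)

2

(a)–(b): forbidden (parity).
(a)–(c): forbidden (parity, ΔJ).
(a)–(d): forbidden (ΔJ).
(a)–(e): forbidden (parity, ΔJ).
(b)–(c): forbidden (parity, ΔL, ΔJ).
(b)–(d): forbidden (ΔL, ΔJ).
(b)–(e): forbidden (parity, ΔL, ΔJ).
(c)–(d): allowed.
(c)–(e): forbidden (parity).
(d)–(e): allowed.
Allowed pairs: 2 of 10.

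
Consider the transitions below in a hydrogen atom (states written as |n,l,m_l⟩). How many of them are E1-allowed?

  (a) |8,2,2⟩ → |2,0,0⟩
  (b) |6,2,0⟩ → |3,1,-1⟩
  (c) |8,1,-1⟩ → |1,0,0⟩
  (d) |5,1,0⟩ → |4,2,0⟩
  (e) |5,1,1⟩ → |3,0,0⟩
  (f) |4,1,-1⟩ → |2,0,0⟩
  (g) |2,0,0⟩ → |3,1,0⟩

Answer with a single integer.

(a) forbidden — Δl = -2 (E1 requires Δl = ±1); Δm_l = -2 (E1 requires Δm_l = 0, ±1)
(b) allowed
(c) allowed
(d) allowed
(e) allowed
(f) allowed
(g) allowed
Total allowed: 6 of 7.

6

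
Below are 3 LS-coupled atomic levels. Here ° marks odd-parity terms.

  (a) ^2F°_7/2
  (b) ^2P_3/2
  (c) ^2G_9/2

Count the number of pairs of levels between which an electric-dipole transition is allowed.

1

(a)–(b): forbidden (ΔL, ΔJ).
(a)–(c): allowed.
(b)–(c): forbidden (parity, ΔL, ΔJ).
Allowed pairs: 1 of 3.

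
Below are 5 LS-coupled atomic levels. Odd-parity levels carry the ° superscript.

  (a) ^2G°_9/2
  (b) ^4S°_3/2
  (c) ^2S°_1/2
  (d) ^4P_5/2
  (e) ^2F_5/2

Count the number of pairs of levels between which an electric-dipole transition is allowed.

(a)–(b): forbidden (parity, ΔS, ΔL, ΔJ).
(a)–(c): forbidden (parity, ΔL, ΔJ).
(a)–(d): forbidden (ΔS, ΔL, ΔJ).
(a)–(e): forbidden (ΔJ).
(b)–(c): forbidden (parity, ΔS, ΔL).
(b)–(d): allowed.
(b)–(e): forbidden (ΔS, ΔL).
(c)–(d): forbidden (ΔS, ΔJ).
(c)–(e): forbidden (ΔL, ΔJ).
(d)–(e): forbidden (parity, ΔS, ΔL).
Allowed pairs: 1 of 10.

1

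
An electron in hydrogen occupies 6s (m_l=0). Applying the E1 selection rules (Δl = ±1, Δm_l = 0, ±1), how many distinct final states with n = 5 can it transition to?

E1 requires Δl = ±1, so l_f ∈ {-1, 1}; with 0 ≤ l_f ≤ n_f−1 = 4, the allowed l_f values are {1}.
For l_f = 1: m_f ∈ {m_i−1, m_i, m_i+1} ∩ [−1, 1] = {-1, 0, 1} → 3 states.
Total: 3.

3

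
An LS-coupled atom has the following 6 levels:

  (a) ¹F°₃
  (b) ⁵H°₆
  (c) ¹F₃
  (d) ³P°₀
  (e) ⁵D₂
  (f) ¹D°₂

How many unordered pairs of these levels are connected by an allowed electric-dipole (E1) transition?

2

(a)–(b): forbidden (parity, ΔS, ΔL, ΔJ).
(a)–(c): allowed.
(a)–(d): forbidden (parity, ΔS, ΔL, ΔJ).
(a)–(e): forbidden (ΔS).
(a)–(f): forbidden (parity).
(b)–(c): forbidden (ΔS, ΔL, ΔJ).
(b)–(d): forbidden (parity, ΔS, ΔL, ΔJ).
(b)–(e): forbidden (ΔL, ΔJ).
(b)–(f): forbidden (parity, ΔS, ΔL, ΔJ).
(c)–(d): forbidden (ΔS, ΔL, ΔJ).
(c)–(e): forbidden (parity, ΔS).
(c)–(f): allowed.
(d)–(e): forbidden (ΔS, ΔJ).
(d)–(f): forbidden (parity, ΔS, ΔJ).
(e)–(f): forbidden (ΔS).
Allowed pairs: 2 of 15.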